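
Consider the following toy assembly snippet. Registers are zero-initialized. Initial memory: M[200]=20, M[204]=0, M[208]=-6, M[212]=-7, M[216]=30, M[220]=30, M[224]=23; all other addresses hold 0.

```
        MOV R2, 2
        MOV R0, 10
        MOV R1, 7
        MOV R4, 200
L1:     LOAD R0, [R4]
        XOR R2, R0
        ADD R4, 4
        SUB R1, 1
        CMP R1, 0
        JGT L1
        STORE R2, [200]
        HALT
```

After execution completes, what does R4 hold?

MOV R2, 2 → R2=2
MOV R0, 10 → R0=10
MOV R1, 7 → R1=7
MOV R4, 200 → R4=200
LOAD R0, [R4] → R0=M[200]=20
XOR R2, R0 → R2=2^20=22
ADD R4, 4 → R4=200+4=204
SUB R1, 1 → R1=7-1=6
CMP R1, 0  (cmp 6,0)
JGT L1: taken
LOAD R0, [R4] → R0=M[204]=0
XOR R2, R0 → R2=22^0=22
ADD R4, 4 → R4=204+4=208
SUB R1, 1 → R1=6-1=5
CMP R1, 0  (cmp 5,0)
JGT L1: taken
LOAD R0, [R4] → R0=M[208]=-6
XOR R2, R0 → R2=22^(-6)=-20
ADD R4, 4 → R4=208+4=212
SUB R1, 1 → R1=5-1=4
CMP R1, 0  (cmp 4,0)
JGT L1: taken
LOAD R0, [R4] → R0=M[212]=-7
XOR R2, R0 → R2=(-20)^(-7)=21
ADD R4, 4 → R4=212+4=216
SUB R1, 1 → R1=4-1=3
CMP R1, 0  (cmp 3,0)
JGT L1: taken
LOAD R0, [R4] → R0=M[216]=30
XOR R2, R0 → R2=21^30=11
ADD R4, 4 → R4=216+4=220
SUB R1, 1 → R1=3-1=2
CMP R1, 0  (cmp 2,0)
JGT L1: taken
LOAD R0, [R4] → R0=M[220]=30
XOR R2, R0 → R2=11^30=21
ADD R4, 4 → R4=220+4=224
SUB R1, 1 → R1=2-1=1
CMP R1, 0  (cmp 1,0)
JGT L1: taken
LOAD R0, [R4] → R0=M[224]=23
XOR R2, R0 → R2=21^23=2
ADD R4, 4 → R4=224+4=228
SUB R1, 1 → R1=1-1=0
CMP R1, 0  (cmp 0,0)
JGT L1: not taken
STORE R2, [200] → M[200]=2
halt.

228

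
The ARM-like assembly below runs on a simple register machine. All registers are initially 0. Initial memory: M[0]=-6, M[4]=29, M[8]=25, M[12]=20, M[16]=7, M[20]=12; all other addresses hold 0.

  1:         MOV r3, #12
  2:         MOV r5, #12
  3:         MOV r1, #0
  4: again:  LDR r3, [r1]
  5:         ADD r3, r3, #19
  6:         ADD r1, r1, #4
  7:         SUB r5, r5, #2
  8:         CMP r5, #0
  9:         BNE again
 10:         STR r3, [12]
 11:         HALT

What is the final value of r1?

MOV r3, #12 → r3=12
MOV r5, #12 → r5=12
MOV r1, #0 → r1=0
LDR r3, [r1] → r3=M[0]=-6
ADD r3, r3, #19 → r3=(-6)+19=13
ADD r1, r1, #4 → r1=0+4=4
SUB r5, r5, #2 → r5=12-2=10
CMP r5, #0  (cmp 10,0)
BNE again: taken
LDR r3, [r1] → r3=M[4]=29
ADD r3, r3, #19 → r3=29+19=48
ADD r1, r1, #4 → r1=4+4=8
SUB r5, r5, #2 → r5=10-2=8
CMP r5, #0  (cmp 8,0)
BNE again: taken
LDR r3, [r1] → r3=M[8]=25
ADD r3, r3, #19 → r3=25+19=44
ADD r1, r1, #4 → r1=8+4=12
SUB r5, r5, #2 → r5=8-2=6
CMP r5, #0  (cmp 6,0)
BNE again: taken
LDR r3, [r1] → r3=M[12]=20
ADD r3, r3, #19 → r3=20+19=39
ADD r1, r1, #4 → r1=12+4=16
SUB r5, r5, #2 → r5=6-2=4
CMP r5, #0  (cmp 4,0)
BNE again: taken
LDR r3, [r1] → r3=M[16]=7
ADD r3, r3, #19 → r3=7+19=26
ADD r1, r1, #4 → r1=16+4=20
SUB r5, r5, #2 → r5=4-2=2
CMP r5, #0  (cmp 2,0)
BNE again: taken
LDR r3, [r1] → r3=M[20]=12
ADD r3, r3, #19 → r3=12+19=31
ADD r1, r1, #4 → r1=20+4=24
SUB r5, r5, #2 → r5=2-2=0
CMP r5, #0  (cmp 0,0)
BNE again: not taken
STR r3, [12] → M[12]=31
halt.

24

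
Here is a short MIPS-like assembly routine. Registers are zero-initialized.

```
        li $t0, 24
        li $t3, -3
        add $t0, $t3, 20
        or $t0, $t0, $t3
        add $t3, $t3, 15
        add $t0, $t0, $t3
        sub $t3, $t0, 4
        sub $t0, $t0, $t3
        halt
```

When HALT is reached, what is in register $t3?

after li $t0, 24: $t0=24
after li $t3, -3: $t3=-3
after add $t0, $t3, 20: $t0=(-3)+20=17
after or $t0, $t0, $t3: $t0=17|(-3)=-3
after add $t3, $t3, 15: $t3=(-3)+15=12
after add $t0, $t0, $t3: $t0=(-3)+12=9
after sub $t3, $t0, 4: $t3=9-4=5
after sub $t0, $t0, $t3: $t0=9-5=4
halt.

5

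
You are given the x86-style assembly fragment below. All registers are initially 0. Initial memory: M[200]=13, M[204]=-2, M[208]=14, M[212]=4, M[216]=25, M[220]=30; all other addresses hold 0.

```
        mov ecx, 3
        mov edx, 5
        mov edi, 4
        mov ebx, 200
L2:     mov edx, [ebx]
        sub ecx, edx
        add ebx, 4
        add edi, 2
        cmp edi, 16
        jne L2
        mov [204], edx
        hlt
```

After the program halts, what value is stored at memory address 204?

ecx=3
edx=5
edi=4
ebx=200
edx=M[200]=13
ecx=3-13=-10
ebx=200+4=204
edi=4+2=6
cmp edi, 16  (cmp 6,16)
jne L2: taken
edx=M[204]=-2
ecx=(-10)-(-2)=-8
ebx=204+4=208
edi=6+2=8
cmp edi, 16  (cmp 8,16)
jne L2: taken
edx=M[208]=14
ecx=(-8)-14=-22
ebx=208+4=212
edi=8+2=10
cmp edi, 16  (cmp 10,16)
jne L2: taken
edx=M[212]=4
ecx=(-22)-4=-26
ebx=212+4=216
edi=10+2=12
cmp edi, 16  (cmp 12,16)
jne L2: taken
edx=M[216]=25
ecx=(-26)-25=-51
ebx=216+4=220
edi=12+2=14
cmp edi, 16  (cmp 14,16)
jne L2: taken
edx=M[220]=30
ecx=(-51)-30=-81
ebx=220+4=224
edi=14+2=16
cmp edi, 16  (cmp 16,16)
jne L2: not taken
mov [204], edx → M[204]=30
halt.

30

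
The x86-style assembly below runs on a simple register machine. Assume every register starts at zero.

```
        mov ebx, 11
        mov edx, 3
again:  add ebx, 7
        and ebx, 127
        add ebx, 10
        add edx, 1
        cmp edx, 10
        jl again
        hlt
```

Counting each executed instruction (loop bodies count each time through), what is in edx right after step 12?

5

ebx=11
edx=3
ebx=11+7=18
ebx=18&127=18
ebx=18+10=28
edx=3+1=4
cmp edx, 10  (cmp 4,10)
jl again: taken
ebx=28+7=35
ebx=35&127=35
ebx=35+10=45
edx=4+1=5
After step 12: edx = 5.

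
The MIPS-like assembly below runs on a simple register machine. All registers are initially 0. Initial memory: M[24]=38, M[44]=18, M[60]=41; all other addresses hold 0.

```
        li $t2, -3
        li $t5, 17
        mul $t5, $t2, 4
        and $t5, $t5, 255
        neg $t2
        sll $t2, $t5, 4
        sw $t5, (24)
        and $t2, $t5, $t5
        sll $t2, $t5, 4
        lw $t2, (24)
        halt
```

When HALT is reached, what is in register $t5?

244

li $t2, -3 → $t2=-3
li $t5, 17 → $t5=17
mul $t5, $t2, 4 → $t5=(-3)*4=-12
and $t5, $t5, 255 → $t5=(-12)&255=244
neg $t2 → $t2=-(-3)=3
sll $t2, $t5, 4 → $t2=244<<4=3904
sw $t5, (24) → M[24]=244
and $t2, $t5, $t5 → $t2=244&244=244
sll $t2, $t5, 4 → $t2=244<<4=3904
lw $t2, (24) → $t2=M[24]=244
halt.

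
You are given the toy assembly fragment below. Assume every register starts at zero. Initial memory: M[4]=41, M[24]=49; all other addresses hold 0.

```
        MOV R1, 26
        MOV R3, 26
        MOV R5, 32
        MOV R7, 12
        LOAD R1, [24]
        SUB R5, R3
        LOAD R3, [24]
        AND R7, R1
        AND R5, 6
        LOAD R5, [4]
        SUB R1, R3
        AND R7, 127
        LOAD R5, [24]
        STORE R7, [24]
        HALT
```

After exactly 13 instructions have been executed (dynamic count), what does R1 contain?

MOV R1, 26 → R1=26
MOV R3, 26 → R3=26
MOV R5, 32 → R5=32
MOV R7, 12 → R7=12
LOAD R1, [24] → R1=M[24]=49
SUB R5, R3 → R5=32-26=6
LOAD R3, [24] → R3=M[24]=49
AND R7, R1 → R7=12&49=0
AND R5, 6 → R5=6&6=6
LOAD R5, [4] → R5=M[4]=41
SUB R1, R3 → R1=49-49=0
AND R7, 127 → R7=0&127=0
LOAD R5, [24] → R5=M[24]=49
After step 13: R1 = 0.

0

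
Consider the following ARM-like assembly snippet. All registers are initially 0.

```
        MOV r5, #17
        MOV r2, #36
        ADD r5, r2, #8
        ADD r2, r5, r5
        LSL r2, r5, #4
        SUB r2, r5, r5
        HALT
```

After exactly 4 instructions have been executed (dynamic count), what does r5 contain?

44

after MOV r5, #17: r5=17
after MOV r2, #36: r2=36
after ADD r5, r2, #8: r5=36+8=44
after ADD r2, r5, r5: r2=44+44=88
After step 4: r5 = 44.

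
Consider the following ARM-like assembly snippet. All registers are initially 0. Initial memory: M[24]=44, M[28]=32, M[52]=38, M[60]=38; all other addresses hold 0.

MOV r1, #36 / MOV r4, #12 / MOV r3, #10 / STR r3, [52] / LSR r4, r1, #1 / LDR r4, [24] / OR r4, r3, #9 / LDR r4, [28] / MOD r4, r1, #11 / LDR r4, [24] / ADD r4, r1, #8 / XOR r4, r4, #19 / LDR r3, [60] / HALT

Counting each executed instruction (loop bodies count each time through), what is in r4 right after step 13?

63

after MOV r1, #36: r1=36
after MOV r4, #12: r4=12
after MOV r3, #10: r3=10
STR r3, [52] → M[52]=10
after LSR r4, r1, #1: r4=36>>1=18
after LDR r4, [24]: r4=M[24]=44
after OR r4, r3, #9: r4=10|9=11
after LDR r4, [28]: r4=M[28]=32
after MOD r4, r1, #11: r4=36%11=3
after LDR r4, [24]: r4=M[24]=44
after ADD r4, r1, #8: r4=36+8=44
after XOR r4, r4, #19: r4=44^19=63
after LDR r3, [60]: r3=M[60]=38
After step 13: r4 = 63.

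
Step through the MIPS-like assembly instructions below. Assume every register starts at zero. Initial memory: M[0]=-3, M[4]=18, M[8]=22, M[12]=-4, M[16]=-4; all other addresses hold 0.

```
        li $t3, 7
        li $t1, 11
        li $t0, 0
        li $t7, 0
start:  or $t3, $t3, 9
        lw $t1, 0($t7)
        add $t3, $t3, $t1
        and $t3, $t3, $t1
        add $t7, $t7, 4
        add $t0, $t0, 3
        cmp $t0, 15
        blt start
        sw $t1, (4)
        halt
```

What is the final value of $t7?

20

li $t3, 7 → $t3=7
li $t1, 11 → $t1=11
li $t0, 0 → $t0=0
li $t7, 0 → $t7=0
or $t3, $t3, 9 → $t3=7|9=15
lw $t1, 0($t7) → $t1=M[0]=-3
add $t3, $t3, $t1 → $t3=15+(-3)=12
and $t3, $t3, $t1 → $t3=12&(-3)=12
add $t7, $t7, 4 → $t7=0+4=4
add $t0, $t0, 3 → $t0=0+3=3
cmp $t0, 15  (cmp 3,15)
blt start: taken
or $t3, $t3, 9 → $t3=12|9=13
lw $t1, 0($t7) → $t1=M[4]=18
add $t3, $t3, $t1 → $t3=13+18=31
and $t3, $t3, $t1 → $t3=31&18=18
add $t7, $t7, 4 → $t7=4+4=8
add $t0, $t0, 3 → $t0=3+3=6
cmp $t0, 15  (cmp 6,15)
blt start: taken
or $t3, $t3, 9 → $t3=18|9=27
lw $t1, 0($t7) → $t1=M[8]=22
add $t3, $t3, $t1 → $t3=27+22=49
and $t3, $t3, $t1 → $t3=49&22=16
add $t7, $t7, 4 → $t7=8+4=12
add $t0, $t0, 3 → $t0=6+3=9
cmp $t0, 15  (cmp 9,15)
blt start: taken
or $t3, $t3, 9 → $t3=16|9=25
lw $t1, 0($t7) → $t1=M[12]=-4
add $t3, $t3, $t1 → $t3=25+(-4)=21
and $t3, $t3, $t1 → $t3=21&(-4)=20
add $t7, $t7, 4 → $t7=12+4=16
add $t0, $t0, 3 → $t0=9+3=12
cmp $t0, 15  (cmp 12,15)
blt start: taken
or $t3, $t3, 9 → $t3=20|9=29
lw $t1, 0($t7) → $t1=M[16]=-4
add $t3, $t3, $t1 → $t3=29+(-4)=25
and $t3, $t3, $t1 → $t3=25&(-4)=24
add $t7, $t7, 4 → $t7=16+4=20
add $t0, $t0, 3 → $t0=12+3=15
cmp $t0, 15  (cmp 15,15)
blt start: not taken
sw $t1, (4) → M[4]=-4
halt.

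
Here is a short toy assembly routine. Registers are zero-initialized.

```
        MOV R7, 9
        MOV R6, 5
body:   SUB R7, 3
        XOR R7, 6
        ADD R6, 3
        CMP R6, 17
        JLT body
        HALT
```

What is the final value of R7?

MOV R7, 9 → R7=9
MOV R6, 5 → R6=5
SUB R7, 3 → R7=9-3=6
XOR R7, 6 → R7=6^6=0
ADD R6, 3 → R6=5+3=8
CMP R6, 17  (cmp 8,17)
JLT body: taken
SUB R7, 3 → R7=0-3=-3
XOR R7, 6 → R7=(-3)^6=-5
ADD R6, 3 → R6=8+3=11
CMP R6, 17  (cmp 11,17)
JLT body: taken
SUB R7, 3 → R7=(-5)-3=-8
XOR R7, 6 → R7=(-8)^6=-2
ADD R6, 3 → R6=11+3=14
CMP R6, 17  (cmp 14,17)
JLT body: taken
SUB R7, 3 → R7=(-2)-3=-5
XOR R7, 6 → R7=(-5)^6=-3
ADD R6, 3 → R6=14+3=17
CMP R6, 17  (cmp 17,17)
JLT body: not taken
halt.

-3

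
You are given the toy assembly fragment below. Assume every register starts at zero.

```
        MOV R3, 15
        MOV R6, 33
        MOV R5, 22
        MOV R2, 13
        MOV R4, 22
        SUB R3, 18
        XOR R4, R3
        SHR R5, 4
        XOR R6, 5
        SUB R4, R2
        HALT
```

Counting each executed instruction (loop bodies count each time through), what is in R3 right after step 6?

-3

after MOV R3, 15: R3=15
after MOV R6, 33: R6=33
after MOV R5, 22: R5=22
after MOV R2, 13: R2=13
after MOV R4, 22: R4=22
after SUB R3, 18: R3=15-18=-3
After step 6: R3 = -3.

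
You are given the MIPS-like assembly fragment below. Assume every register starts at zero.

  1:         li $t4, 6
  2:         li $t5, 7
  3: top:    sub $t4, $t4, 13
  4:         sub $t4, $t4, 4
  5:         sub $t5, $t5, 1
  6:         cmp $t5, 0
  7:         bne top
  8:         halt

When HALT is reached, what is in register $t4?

$t4=6
$t5=7
$t4=6-13=-7
$t4=(-7)-4=-11
$t5=7-1=6
cmp $t5, 0  (cmp 6,0)
bne top: taken
$t4=(-11)-13=-24
$t4=(-24)-4=-28
$t5=6-1=5
cmp $t5, 0  (cmp 5,0)
bne top: taken
$t4=(-28)-13=-41
$t4=(-41)-4=-45
$t5=5-1=4
cmp $t5, 0  (cmp 4,0)
bne top: taken
$t4=(-45)-13=-58
$t4=(-58)-4=-62
$t5=4-1=3
cmp $t5, 0  (cmp 3,0)
bne top: taken
$t4=(-62)-13=-75
$t4=(-75)-4=-79
$t5=3-1=2
cmp $t5, 0  (cmp 2,0)
bne top: taken
$t4=(-79)-13=-92
$t4=(-92)-4=-96
$t5=2-1=1
cmp $t5, 0  (cmp 1,0)
bne top: taken
$t4=(-96)-13=-109
$t4=(-109)-4=-113
$t5=1-1=0
cmp $t5, 0  (cmp 0,0)
bne top: not taken
halt.

-113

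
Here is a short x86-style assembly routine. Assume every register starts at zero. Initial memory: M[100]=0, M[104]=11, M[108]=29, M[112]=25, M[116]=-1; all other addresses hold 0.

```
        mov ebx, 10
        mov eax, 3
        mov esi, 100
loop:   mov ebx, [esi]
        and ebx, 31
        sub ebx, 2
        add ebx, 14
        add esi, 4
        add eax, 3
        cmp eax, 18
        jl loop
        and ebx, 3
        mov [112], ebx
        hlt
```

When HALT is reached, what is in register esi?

mov ebx, 10 → ebx=10
mov eax, 3 → eax=3
mov esi, 100 → esi=100
mov ebx, [esi] → ebx=M[100]=0
and ebx, 31 → ebx=0&31=0
sub ebx, 2 → ebx=0-2=-2
add ebx, 14 → ebx=(-2)+14=12
add esi, 4 → esi=100+4=104
add eax, 3 → eax=3+3=6
cmp eax, 18  (cmp 6,18)
jl loop: taken
mov ebx, [esi] → ebx=M[104]=11
and ebx, 31 → ebx=11&31=11
sub ebx, 2 → ebx=11-2=9
add ebx, 14 → ebx=9+14=23
add esi, 4 → esi=104+4=108
add eax, 3 → eax=6+3=9
cmp eax, 18  (cmp 9,18)
jl loop: taken
mov ebx, [esi] → ebx=M[108]=29
and ebx, 31 → ebx=29&31=29
sub ebx, 2 → ebx=29-2=27
add ebx, 14 → ebx=27+14=41
add esi, 4 → esi=108+4=112
add eax, 3 → eax=9+3=12
cmp eax, 18  (cmp 12,18)
jl loop: taken
mov ebx, [esi] → ebx=M[112]=25
and ebx, 31 → ebx=25&31=25
sub ebx, 2 → ebx=25-2=23
add ebx, 14 → ebx=23+14=37
add esi, 4 → esi=112+4=116
add eax, 3 → eax=12+3=15
cmp eax, 18  (cmp 15,18)
jl loop: taken
mov ebx, [esi] → ebx=M[116]=-1
and ebx, 31 → ebx=(-1)&31=31
sub ebx, 2 → ebx=31-2=29
add ebx, 14 → ebx=29+14=43
add esi, 4 → esi=116+4=120
add eax, 3 → eax=15+3=18
cmp eax, 18  (cmp 18,18)
jl loop: not taken
and ebx, 3 → ebx=43&3=3
mov [112], ebx → M[112]=3
halt.

120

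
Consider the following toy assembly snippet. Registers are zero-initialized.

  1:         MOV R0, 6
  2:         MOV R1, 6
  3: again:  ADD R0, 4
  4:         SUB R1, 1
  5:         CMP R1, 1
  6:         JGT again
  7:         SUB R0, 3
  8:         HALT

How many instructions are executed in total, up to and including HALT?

MOV R0, 6 → R0=6
MOV R1, 6 → R1=6
ADD R0, 4 → R0=6+4=10
SUB R1, 1 → R1=6-1=5
CMP R1, 1  (cmp 5,1)
JGT again: taken
ADD R0, 4 → R0=10+4=14
SUB R1, 1 → R1=5-1=4
CMP R1, 1  (cmp 4,1)
JGT again: taken
ADD R0, 4 → R0=14+4=18
SUB R1, 1 → R1=4-1=3
CMP R1, 1  (cmp 3,1)
JGT again: taken
ADD R0, 4 → R0=18+4=22
SUB R1, 1 → R1=3-1=2
CMP R1, 1  (cmp 2,1)
JGT again: taken
ADD R0, 4 → R0=22+4=26
SUB R1, 1 → R1=2-1=1
CMP R1, 1  (cmp 1,1)
JGT again: not taken
SUB R0, 3 → R0=26-3=23
halt.
Total executed instructions: 24.

24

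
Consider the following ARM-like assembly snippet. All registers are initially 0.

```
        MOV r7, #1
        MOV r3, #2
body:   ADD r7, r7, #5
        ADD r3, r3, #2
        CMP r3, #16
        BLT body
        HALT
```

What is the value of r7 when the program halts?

36

r7=1
r3=2
r7=1+5=6
r3=2+2=4
CMP r3, #16  (cmp 4,16)
BLT body: taken
r7=6+5=11
r3=4+2=6
CMP r3, #16  (cmp 6,16)
BLT body: taken
r7=11+5=16
r3=6+2=8
CMP r3, #16  (cmp 8,16)
BLT body: taken
r7=16+5=21
r3=8+2=10
CMP r3, #16  (cmp 10,16)
BLT body: taken
r7=21+5=26
r3=10+2=12
CMP r3, #16  (cmp 12,16)
BLT body: taken
r7=26+5=31
r3=12+2=14
CMP r3, #16  (cmp 14,16)
BLT body: taken
r7=31+5=36
r3=14+2=16
CMP r3, #16  (cmp 16,16)
BLT body: not taken
halt.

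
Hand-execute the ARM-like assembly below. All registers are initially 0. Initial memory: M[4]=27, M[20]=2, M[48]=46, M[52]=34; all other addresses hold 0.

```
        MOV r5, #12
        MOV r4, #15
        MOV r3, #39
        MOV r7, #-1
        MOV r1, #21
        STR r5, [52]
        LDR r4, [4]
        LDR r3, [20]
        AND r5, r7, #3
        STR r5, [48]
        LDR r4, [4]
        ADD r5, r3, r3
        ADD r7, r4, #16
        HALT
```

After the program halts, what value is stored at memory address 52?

12

after MOV r5, #12: r5=12
after MOV r4, #15: r4=15
after MOV r3, #39: r3=39
after MOV r7, #-1: r7=-1
after MOV r1, #21: r1=21
STR r5, [52] → M[52]=12
after LDR r4, [4]: r4=M[4]=27
after LDR r3, [20]: r3=M[20]=2
after AND r5, r7, #3: r5=(-1)&3=3
STR r5, [48] → M[48]=3
after LDR r4, [4]: r4=M[4]=27
after ADD r5, r3, r3: r5=2+2=4
after ADD r7, r4, #16: r7=27+16=43
halt.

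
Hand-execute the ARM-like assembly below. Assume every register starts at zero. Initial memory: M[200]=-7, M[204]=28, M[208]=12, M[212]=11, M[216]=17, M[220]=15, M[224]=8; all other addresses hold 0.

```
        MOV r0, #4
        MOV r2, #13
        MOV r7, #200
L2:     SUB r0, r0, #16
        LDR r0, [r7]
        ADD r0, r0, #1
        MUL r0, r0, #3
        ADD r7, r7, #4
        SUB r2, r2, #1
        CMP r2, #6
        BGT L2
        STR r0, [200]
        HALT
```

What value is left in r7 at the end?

228

MOV r0, #4 → r0=4
MOV r2, #13 → r2=13
MOV r7, #200 → r7=200
SUB r0, r0, #16 → r0=4-16=-12
LDR r0, [r7] → r0=M[200]=-7
ADD r0, r0, #1 → r0=(-7)+1=-6
MUL r0, r0, #3 → r0=(-6)*3=-18
ADD r7, r7, #4 → r7=200+4=204
SUB r2, r2, #1 → r2=13-1=12
CMP r2, #6  (cmp 12,6)
BGT L2: taken
SUB r0, r0, #16 → r0=(-18)-16=-34
LDR r0, [r7] → r0=M[204]=28
ADD r0, r0, #1 → r0=28+1=29
MUL r0, r0, #3 → r0=29*3=87
ADD r7, r7, #4 → r7=204+4=208
SUB r2, r2, #1 → r2=12-1=11
CMP r2, #6  (cmp 11,6)
BGT L2: taken
SUB r0, r0, #16 → r0=87-16=71
LDR r0, [r7] → r0=M[208]=12
ADD r0, r0, #1 → r0=12+1=13
MUL r0, r0, #3 → r0=13*3=39
ADD r7, r7, #4 → r7=208+4=212
SUB r2, r2, #1 → r2=11-1=10
CMP r2, #6  (cmp 10,6)
BGT L2: taken
SUB r0, r0, #16 → r0=39-16=23
LDR r0, [r7] → r0=M[212]=11
ADD r0, r0, #1 → r0=11+1=12
MUL r0, r0, #3 → r0=12*3=36
ADD r7, r7, #4 → r7=212+4=216
SUB r2, r2, #1 → r2=10-1=9
CMP r2, #6  (cmp 9,6)
BGT L2: taken
SUB r0, r0, #16 → r0=36-16=20
LDR r0, [r7] → r0=M[216]=17
ADD r0, r0, #1 → r0=17+1=18
MUL r0, r0, #3 → r0=18*3=54
ADD r7, r7, #4 → r7=216+4=220
SUB r2, r2, #1 → r2=9-1=8
CMP r2, #6  (cmp 8,6)
BGT L2: taken
SUB r0, r0, #16 → r0=54-16=38
LDR r0, [r7] → r0=M[220]=15
ADD r0, r0, #1 → r0=15+1=16
MUL r0, r0, #3 → r0=16*3=48
ADD r7, r7, #4 → r7=220+4=224
SUB r2, r2, #1 → r2=8-1=7
CMP r2, #6  (cmp 7,6)
BGT L2: taken
SUB r0, r0, #16 → r0=48-16=32
LDR r0, [r7] → r0=M[224]=8
ADD r0, r0, #1 → r0=8+1=9
MUL r0, r0, #3 → r0=9*3=27
ADD r7, r7, #4 → r7=224+4=228
SUB r2, r2, #1 → r2=7-1=6
CMP r2, #6  (cmp 6,6)
BGT L2: not taken
STR r0, [200] → M[200]=27
halt.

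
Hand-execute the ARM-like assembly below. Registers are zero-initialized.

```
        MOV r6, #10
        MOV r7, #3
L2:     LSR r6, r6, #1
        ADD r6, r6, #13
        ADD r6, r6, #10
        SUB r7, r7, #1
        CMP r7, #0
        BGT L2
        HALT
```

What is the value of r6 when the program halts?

r6=10
r7=3
r6=10>>1=5
r6=5+13=18
r6=18+10=28
r7=3-1=2
CMP r7, #0  (cmp 2,0)
BGT L2: taken
r6=28>>1=14
r6=14+13=27
r6=27+10=37
r7=2-1=1
CMP r7, #0  (cmp 1,0)
BGT L2: taken
r6=37>>1=18
r6=18+13=31
r6=31+10=41
r7=1-1=0
CMP r7, #0  (cmp 0,0)
BGT L2: not taken
halt.

41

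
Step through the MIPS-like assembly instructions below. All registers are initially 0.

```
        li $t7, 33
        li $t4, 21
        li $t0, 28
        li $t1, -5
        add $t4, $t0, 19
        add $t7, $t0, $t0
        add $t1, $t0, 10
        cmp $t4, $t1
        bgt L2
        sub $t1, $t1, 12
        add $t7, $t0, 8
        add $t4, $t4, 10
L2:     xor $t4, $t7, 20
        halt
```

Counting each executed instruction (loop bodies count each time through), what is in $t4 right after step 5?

after li $t7, 33: $t7=33
after li $t4, 21: $t4=21
after li $t0, 28: $t0=28
after li $t1, -5: $t1=-5
after add $t4, $t0, 19: $t4=28+19=47
After step 5: $t4 = 47.

47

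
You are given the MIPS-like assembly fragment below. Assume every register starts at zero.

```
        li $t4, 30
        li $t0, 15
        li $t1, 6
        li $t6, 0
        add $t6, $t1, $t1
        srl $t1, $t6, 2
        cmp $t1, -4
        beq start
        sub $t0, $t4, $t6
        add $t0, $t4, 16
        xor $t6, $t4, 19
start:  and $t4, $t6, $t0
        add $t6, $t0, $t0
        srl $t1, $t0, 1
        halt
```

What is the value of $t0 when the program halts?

46

$t4=30
$t0=15
$t1=6
$t6=0
$t6=6+6=12
$t1=12>>2=3
cmp $t1, -4  (cmp 3,-4)
beq start: not taken
$t0=30-12=18
$t0=30+16=46
$t6=30^19=13
$t4=13&46=12
$t6=46+46=92
$t1=46>>1=23
halt.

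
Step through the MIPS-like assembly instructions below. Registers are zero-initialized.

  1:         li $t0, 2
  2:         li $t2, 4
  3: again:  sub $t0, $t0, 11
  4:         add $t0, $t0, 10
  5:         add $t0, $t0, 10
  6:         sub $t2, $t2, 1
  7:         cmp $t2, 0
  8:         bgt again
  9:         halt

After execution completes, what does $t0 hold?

38

$t0=2
$t2=4
$t0=2-11=-9
$t0=(-9)+10=1
$t0=1+10=11
$t2=4-1=3
cmp $t2, 0  (cmp 3,0)
bgt again: taken
$t0=11-11=0
$t0=0+10=10
$t0=10+10=20
$t2=3-1=2
cmp $t2, 0  (cmp 2,0)
bgt again: taken
$t0=20-11=9
$t0=9+10=19
$t0=19+10=29
$t2=2-1=1
cmp $t2, 0  (cmp 1,0)
bgt again: taken
$t0=29-11=18
$t0=18+10=28
$t0=28+10=38
$t2=1-1=0
cmp $t2, 0  (cmp 0,0)
bgt again: not taken
halt.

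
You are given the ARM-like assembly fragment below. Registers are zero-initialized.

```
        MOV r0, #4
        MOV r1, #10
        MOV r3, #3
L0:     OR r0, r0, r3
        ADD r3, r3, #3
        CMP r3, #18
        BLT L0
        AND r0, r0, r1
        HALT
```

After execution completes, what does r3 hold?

18

r0=4
r1=10
r3=3
r0=4|3=7
r3=3+3=6
CMP r3, #18  (cmp 6,18)
BLT L0: taken
r0=7|6=7
r3=6+3=9
CMP r3, #18  (cmp 9,18)
BLT L0: taken
r0=7|9=15
r3=9+3=12
CMP r3, #18  (cmp 12,18)
BLT L0: taken
r0=15|12=15
r3=12+3=15
CMP r3, #18  (cmp 15,18)
BLT L0: taken
r0=15|15=15
r3=15+3=18
CMP r3, #18  (cmp 18,18)
BLT L0: not taken
r0=15&10=10
halt.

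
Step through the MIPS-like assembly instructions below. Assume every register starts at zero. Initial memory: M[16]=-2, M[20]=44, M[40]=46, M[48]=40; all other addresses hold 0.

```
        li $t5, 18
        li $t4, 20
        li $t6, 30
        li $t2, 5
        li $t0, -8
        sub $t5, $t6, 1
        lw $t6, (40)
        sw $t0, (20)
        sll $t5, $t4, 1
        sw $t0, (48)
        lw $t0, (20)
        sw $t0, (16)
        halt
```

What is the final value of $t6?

46

$t5=18
$t4=20
$t6=30
$t2=5
$t0=-8
$t5=30-1=29
$t6=M[40]=46
sw $t0, (20) → M[20]=-8
$t5=20<<1=40
sw $t0, (48) → M[48]=-8
$t0=M[20]=-8
sw $t0, (16) → M[16]=-8
halt.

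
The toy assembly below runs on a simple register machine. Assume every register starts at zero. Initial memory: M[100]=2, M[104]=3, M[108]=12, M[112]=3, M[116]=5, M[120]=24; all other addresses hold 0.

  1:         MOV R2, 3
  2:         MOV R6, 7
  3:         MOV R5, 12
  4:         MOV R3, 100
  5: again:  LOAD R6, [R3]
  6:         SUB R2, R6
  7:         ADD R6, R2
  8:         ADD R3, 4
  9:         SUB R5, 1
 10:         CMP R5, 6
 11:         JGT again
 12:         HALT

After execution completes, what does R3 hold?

124

R2=3
R6=7
R5=12
R3=100
R6=M[100]=2
R2=3-2=1
R6=2+1=3
R3=100+4=104
R5=12-1=11
CMP R5, 6  (cmp 11,6)
JGT again: taken
R6=M[104]=3
R2=1-3=-2
R6=3+(-2)=1
R3=104+4=108
R5=11-1=10
CMP R5, 6  (cmp 10,6)
JGT again: taken
R6=M[108]=12
R2=(-2)-12=-14
R6=12+(-14)=-2
R3=108+4=112
R5=10-1=9
CMP R5, 6  (cmp 9,6)
JGT again: taken
R6=M[112]=3
R2=(-14)-3=-17
R6=3+(-17)=-14
R3=112+4=116
R5=9-1=8
CMP R5, 6  (cmp 8,6)
JGT again: taken
R6=M[116]=5
R2=(-17)-5=-22
R6=5+(-22)=-17
R3=116+4=120
R5=8-1=7
CMP R5, 6  (cmp 7,6)
JGT again: taken
R6=M[120]=24
R2=(-22)-24=-46
R6=24+(-46)=-22
R3=120+4=124
R5=7-1=6
CMP R5, 6  (cmp 6,6)
JGT again: not taken
halt.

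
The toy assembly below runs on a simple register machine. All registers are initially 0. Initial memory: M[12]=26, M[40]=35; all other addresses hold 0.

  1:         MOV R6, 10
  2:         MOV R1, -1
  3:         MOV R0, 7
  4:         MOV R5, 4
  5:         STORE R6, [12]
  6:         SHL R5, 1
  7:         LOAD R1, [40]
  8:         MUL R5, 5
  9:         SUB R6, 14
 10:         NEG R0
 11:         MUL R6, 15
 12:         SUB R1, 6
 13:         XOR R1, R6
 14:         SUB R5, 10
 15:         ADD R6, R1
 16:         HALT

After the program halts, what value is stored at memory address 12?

10

MOV R6, 10 → R6=10
MOV R1, -1 → R1=-1
MOV R0, 7 → R0=7
MOV R5, 4 → R5=4
STORE R6, [12] → M[12]=10
SHL R5, 1 → R5=4<<1=8
LOAD R1, [40] → R1=M[40]=35
MUL R5, 5 → R5=8*5=40
SUB R6, 14 → R6=10-14=-4
NEG R0 → R0=-(7)=-7
MUL R6, 15 → R6=(-4)*15=-60
SUB R1, 6 → R1=35-6=29
XOR R1, R6 → R1=29^(-60)=-39
SUB R5, 10 → R5=40-10=30
ADD R6, R1 → R6=(-60)+(-39)=-99
halt.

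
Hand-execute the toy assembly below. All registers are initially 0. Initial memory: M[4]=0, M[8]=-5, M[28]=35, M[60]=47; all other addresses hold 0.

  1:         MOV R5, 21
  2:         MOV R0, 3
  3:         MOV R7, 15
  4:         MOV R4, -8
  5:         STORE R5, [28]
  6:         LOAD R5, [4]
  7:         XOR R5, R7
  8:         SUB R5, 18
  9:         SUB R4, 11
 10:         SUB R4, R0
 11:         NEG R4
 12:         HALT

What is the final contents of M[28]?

21

MOV R5, 21 → R5=21
MOV R0, 3 → R0=3
MOV R7, 15 → R7=15
MOV R4, -8 → R4=-8
STORE R5, [28] → M[28]=21
LOAD R5, [4] → R5=M[4]=0
XOR R5, R7 → R5=0^15=15
SUB R5, 18 → R5=15-18=-3
SUB R4, 11 → R4=(-8)-11=-19
SUB R4, R0 → R4=(-19)-3=-22
NEG R4 → R4=-(-22)=22
halt.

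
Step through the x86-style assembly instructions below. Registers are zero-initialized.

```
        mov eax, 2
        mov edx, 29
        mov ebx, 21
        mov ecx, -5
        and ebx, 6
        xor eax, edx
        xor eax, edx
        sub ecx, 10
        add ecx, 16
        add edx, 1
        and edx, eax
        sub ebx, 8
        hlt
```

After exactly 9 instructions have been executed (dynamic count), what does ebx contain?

mov eax, 2 → eax=2
mov edx, 29 → edx=29
mov ebx, 21 → ebx=21
mov ecx, -5 → ecx=-5
and ebx, 6 → ebx=21&6=4
xor eax, edx → eax=2^29=31
xor eax, edx → eax=31^29=2
sub ecx, 10 → ecx=(-5)-10=-15
add ecx, 16 → ecx=(-15)+16=1
After step 9: ebx = 4.

4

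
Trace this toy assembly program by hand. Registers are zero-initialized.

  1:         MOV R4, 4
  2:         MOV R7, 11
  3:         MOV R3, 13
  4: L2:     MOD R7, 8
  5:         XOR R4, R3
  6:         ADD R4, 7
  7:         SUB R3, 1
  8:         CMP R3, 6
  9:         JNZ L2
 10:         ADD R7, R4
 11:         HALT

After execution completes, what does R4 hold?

51

MOV R4, 4 → R4=4
MOV R7, 11 → R7=11
MOV R3, 13 → R3=13
MOD R7, 8 → R7=11%8=3
XOR R4, R3 → R4=4^13=9
ADD R4, 7 → R4=9+7=16
SUB R3, 1 → R3=13-1=12
CMP R3, 6  (cmp 12,6)
JNZ L2: taken
MOD R7, 8 → R7=3%8=3
XOR R4, R3 → R4=16^12=28
ADD R4, 7 → R4=28+7=35
SUB R3, 1 → R3=12-1=11
CMP R3, 6  (cmp 11,6)
JNZ L2: taken
MOD R7, 8 → R7=3%8=3
XOR R4, R3 → R4=35^11=40
ADD R4, 7 → R4=40+7=47
SUB R3, 1 → R3=11-1=10
CMP R3, 6  (cmp 10,6)
JNZ L2: taken
MOD R7, 8 → R7=3%8=3
XOR R4, R3 → R4=47^10=37
ADD R4, 7 → R4=37+7=44
SUB R3, 1 → R3=10-1=9
CMP R3, 6  (cmp 9,6)
JNZ L2: taken
MOD R7, 8 → R7=3%8=3
XOR R4, R3 → R4=44^9=37
ADD R4, 7 → R4=37+7=44
SUB R3, 1 → R3=9-1=8
CMP R3, 6  (cmp 8,6)
JNZ L2: taken
MOD R7, 8 → R7=3%8=3
XOR R4, R3 → R4=44^8=36
ADD R4, 7 → R4=36+7=43
SUB R3, 1 → R3=8-1=7
CMP R3, 6  (cmp 7,6)
JNZ L2: taken
MOD R7, 8 → R7=3%8=3
XOR R4, R3 → R4=43^7=44
ADD R4, 7 → R4=44+7=51
SUB R3, 1 → R3=7-1=6
CMP R3, 6  (cmp 6,6)
JNZ L2: not taken
ADD R7, R4 → R7=3+51=54
halt.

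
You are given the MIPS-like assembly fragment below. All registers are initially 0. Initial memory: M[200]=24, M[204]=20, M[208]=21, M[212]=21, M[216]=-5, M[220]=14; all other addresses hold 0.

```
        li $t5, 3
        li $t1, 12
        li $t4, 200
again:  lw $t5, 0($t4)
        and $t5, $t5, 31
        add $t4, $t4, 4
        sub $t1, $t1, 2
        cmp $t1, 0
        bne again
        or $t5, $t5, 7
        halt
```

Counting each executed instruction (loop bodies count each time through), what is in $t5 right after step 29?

$t5=3
$t1=12
$t4=200
$t5=M[200]=24
$t5=24&31=24
$t4=200+4=204
$t1=12-2=10
cmp $t1, 0  (cmp 10,0)
bne again: taken
$t5=M[204]=20
$t5=20&31=20
$t4=204+4=208
$t1=10-2=8
cmp $t1, 0  (cmp 8,0)
bne again: taken
$t5=M[208]=21
$t5=21&31=21
$t4=208+4=212
$t1=8-2=6
cmp $t1, 0  (cmp 6,0)
bne again: taken
$t5=M[212]=21
$t5=21&31=21
$t4=212+4=216
$t1=6-2=4
cmp $t1, 0  (cmp 4,0)
bne again: taken
$t5=M[216]=-5
$t5=(-5)&31=27
After step 29: $t5 = 27.

27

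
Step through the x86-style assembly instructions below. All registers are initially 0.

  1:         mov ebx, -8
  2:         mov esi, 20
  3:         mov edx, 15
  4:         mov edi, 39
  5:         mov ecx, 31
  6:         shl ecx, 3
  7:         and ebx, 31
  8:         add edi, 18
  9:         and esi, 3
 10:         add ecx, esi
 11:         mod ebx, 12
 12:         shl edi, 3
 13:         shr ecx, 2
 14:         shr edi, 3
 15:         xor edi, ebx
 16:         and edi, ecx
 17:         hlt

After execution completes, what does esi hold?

0

ebx=-8
esi=20
edx=15
edi=39
ecx=31
ecx=31<<3=248
ebx=(-8)&31=24
edi=39+18=57
esi=20&3=0
ecx=248+0=248
ebx=24%12=0
edi=57<<3=456
ecx=248>>2=62
edi=456>>3=57
edi=57^0=57
edi=57&62=56
halt.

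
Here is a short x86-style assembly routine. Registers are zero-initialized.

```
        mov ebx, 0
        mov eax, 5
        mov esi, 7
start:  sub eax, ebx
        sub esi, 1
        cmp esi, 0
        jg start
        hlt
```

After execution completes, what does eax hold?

mov ebx, 0 → ebx=0
mov eax, 5 → eax=5
mov esi, 7 → esi=7
sub eax, ebx → eax=5-0=5
sub esi, 1 → esi=7-1=6
cmp esi, 0  (cmp 6,0)
jg start: taken
sub eax, ebx → eax=5-0=5
sub esi, 1 → esi=6-1=5
cmp esi, 0  (cmp 5,0)
jg start: taken
sub eax, ebx → eax=5-0=5
sub esi, 1 → esi=5-1=4
cmp esi, 0  (cmp 4,0)
jg start: taken
sub eax, ebx → eax=5-0=5
sub esi, 1 → esi=4-1=3
cmp esi, 0  (cmp 3,0)
jg start: taken
sub eax, ebx → eax=5-0=5
sub esi, 1 → esi=3-1=2
cmp esi, 0  (cmp 2,0)
jg start: taken
sub eax, ebx → eax=5-0=5
sub esi, 1 → esi=2-1=1
cmp esi, 0  (cmp 1,0)
jg start: taken
sub eax, ebx → eax=5-0=5
sub esi, 1 → esi=1-1=0
cmp esi, 0  (cmp 0,0)
jg start: not taken
halt.

5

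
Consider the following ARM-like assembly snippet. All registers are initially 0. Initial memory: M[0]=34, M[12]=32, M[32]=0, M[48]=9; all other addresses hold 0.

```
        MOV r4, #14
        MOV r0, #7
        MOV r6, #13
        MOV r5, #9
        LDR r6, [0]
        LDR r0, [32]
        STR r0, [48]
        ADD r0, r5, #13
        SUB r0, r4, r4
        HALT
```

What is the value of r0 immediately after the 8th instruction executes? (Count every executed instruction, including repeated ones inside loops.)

22

MOV r4, #14 → r4=14
MOV r0, #7 → r0=7
MOV r6, #13 → r6=13
MOV r5, #9 → r5=9
LDR r6, [0] → r6=M[0]=34
LDR r0, [32] → r0=M[32]=0
STR r0, [48] → M[48]=0
ADD r0, r5, #13 → r0=9+13=22
After step 8: r0 = 22.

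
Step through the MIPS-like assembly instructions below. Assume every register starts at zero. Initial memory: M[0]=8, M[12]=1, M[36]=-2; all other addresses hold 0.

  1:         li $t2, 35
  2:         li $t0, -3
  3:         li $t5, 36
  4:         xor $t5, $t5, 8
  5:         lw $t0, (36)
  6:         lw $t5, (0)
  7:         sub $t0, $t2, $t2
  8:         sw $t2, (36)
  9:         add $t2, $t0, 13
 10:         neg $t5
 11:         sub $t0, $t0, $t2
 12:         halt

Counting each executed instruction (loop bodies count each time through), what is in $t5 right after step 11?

$t2=35
$t0=-3
$t5=36
$t5=36^8=44
$t0=M[36]=-2
$t5=M[0]=8
$t0=35-35=0
sw $t2, (36) → M[36]=35
$t2=0+13=13
$t5=-(8)=-8
$t0=0-13=-13
After step 11: $t5 = -8.

-8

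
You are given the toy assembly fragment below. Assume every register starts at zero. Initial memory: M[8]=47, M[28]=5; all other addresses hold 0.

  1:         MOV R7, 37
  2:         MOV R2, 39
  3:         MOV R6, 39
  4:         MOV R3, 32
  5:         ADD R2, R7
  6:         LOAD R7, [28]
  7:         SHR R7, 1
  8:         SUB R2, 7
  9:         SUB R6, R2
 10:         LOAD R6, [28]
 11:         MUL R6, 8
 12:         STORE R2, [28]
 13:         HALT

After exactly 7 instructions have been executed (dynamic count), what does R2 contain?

R7=37
R2=39
R6=39
R3=32
R2=39+37=76
R7=M[28]=5
R7=5>>1=2
After step 7: R2 = 76.

76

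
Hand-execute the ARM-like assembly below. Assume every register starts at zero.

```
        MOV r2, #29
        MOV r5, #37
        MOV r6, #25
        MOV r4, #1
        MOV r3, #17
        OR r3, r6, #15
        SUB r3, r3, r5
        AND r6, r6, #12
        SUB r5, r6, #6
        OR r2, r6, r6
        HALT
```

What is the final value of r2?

after MOV r2, #29: r2=29
after MOV r5, #37: r5=37
after MOV r6, #25: r6=25
after MOV r4, #1: r4=1
after MOV r3, #17: r3=17
after OR r3, r6, #15: r3=25|15=31
after SUB r3, r3, r5: r3=31-37=-6
after AND r6, r6, #12: r6=25&12=8
after SUB r5, r6, #6: r5=8-6=2
after OR r2, r6, r6: r2=8|8=8
halt.

8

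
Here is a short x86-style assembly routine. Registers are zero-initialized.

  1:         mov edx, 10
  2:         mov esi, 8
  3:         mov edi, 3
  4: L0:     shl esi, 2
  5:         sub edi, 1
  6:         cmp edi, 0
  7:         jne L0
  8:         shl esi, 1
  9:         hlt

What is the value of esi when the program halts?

mov edx, 10 → edx=10
mov esi, 8 → esi=8
mov edi, 3 → edi=3
shl esi, 2 → esi=8<<2=32
sub edi, 1 → edi=3-1=2
cmp edi, 0  (cmp 2,0)
jne L0: taken
shl esi, 2 → esi=32<<2=128
sub edi, 1 → edi=2-1=1
cmp edi, 0  (cmp 1,0)
jne L0: taken
shl esi, 2 → esi=128<<2=512
sub edi, 1 → edi=1-1=0
cmp edi, 0  (cmp 0,0)
jne L0: not taken
shl esi, 1 → esi=512<<1=1024
halt.

1024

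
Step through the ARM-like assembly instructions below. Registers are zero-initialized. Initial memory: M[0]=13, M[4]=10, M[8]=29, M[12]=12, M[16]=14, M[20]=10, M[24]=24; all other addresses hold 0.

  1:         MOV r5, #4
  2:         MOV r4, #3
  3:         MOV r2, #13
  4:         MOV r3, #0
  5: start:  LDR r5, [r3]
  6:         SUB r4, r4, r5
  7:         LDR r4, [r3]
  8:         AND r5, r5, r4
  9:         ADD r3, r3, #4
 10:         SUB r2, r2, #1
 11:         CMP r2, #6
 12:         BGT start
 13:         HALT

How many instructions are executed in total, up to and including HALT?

after MOV r5, #4: r5=4
after MOV r4, #3: r4=3
after MOV r2, #13: r2=13
after MOV r3, #0: r3=0
after LDR r5, [r3]: r5=M[0]=13
after SUB r4, r4, r5: r4=3-13=-10
after LDR r4, [r3]: r4=M[0]=13
after AND r5, r5, r4: r5=13&13=13
after ADD r3, r3, #4: r3=0+4=4
after SUB r2, r2, #1: r2=13-1=12
CMP r2, #6  (cmp 12,6)
BGT start: taken
after LDR r5, [r3]: r5=M[4]=10
after SUB r4, r4, r5: r4=13-10=3
after LDR r4, [r3]: r4=M[4]=10
after AND r5, r5, r4: r5=10&10=10
after ADD r3, r3, #4: r3=4+4=8
after SUB r2, r2, #1: r2=12-1=11
CMP r2, #6  (cmp 11,6)
BGT start: taken
after LDR r5, [r3]: r5=M[8]=29
after SUB r4, r4, r5: r4=10-29=-19
after LDR r4, [r3]: r4=M[8]=29
after AND r5, r5, r4: r5=29&29=29
after ADD r3, r3, #4: r3=8+4=12
after SUB r2, r2, #1: r2=11-1=10
CMP r2, #6  (cmp 10,6)
BGT start: taken
after LDR r5, [r3]: r5=M[12]=12
after SUB r4, r4, r5: r4=29-12=17
after LDR r4, [r3]: r4=M[12]=12
after AND r5, r5, r4: r5=12&12=12
after ADD r3, r3, #4: r3=12+4=16
after SUB r2, r2, #1: r2=10-1=9
CMP r2, #6  (cmp 9,6)
BGT start: taken
after LDR r5, [r3]: r5=M[16]=14
after SUB r4, r4, r5: r4=12-14=-2
after LDR r4, [r3]: r4=M[16]=14
after AND r5, r5, r4: r5=14&14=14
after ADD r3, r3, #4: r3=16+4=20
after SUB r2, r2, #1: r2=9-1=8
CMP r2, #6  (cmp 8,6)
BGT start: taken
after LDR r5, [r3]: r5=M[20]=10
after SUB r4, r4, r5: r4=14-10=4
after LDR r4, [r3]: r4=M[20]=10
after AND r5, r5, r4: r5=10&10=10
after ADD r3, r3, #4: r3=20+4=24
after SUB r2, r2, #1: r2=8-1=7
CMP r2, #6  (cmp 7,6)
BGT start: taken
after LDR r5, [r3]: r5=M[24]=24
after SUB r4, r4, r5: r4=10-24=-14
after LDR r4, [r3]: r4=M[24]=24
after AND r5, r5, r4: r5=24&24=24
after ADD r3, r3, #4: r3=24+4=28
after SUB r2, r2, #1: r2=7-1=6
CMP r2, #6  (cmp 6,6)
BGT start: not taken
halt.
Total executed instructions: 61.

61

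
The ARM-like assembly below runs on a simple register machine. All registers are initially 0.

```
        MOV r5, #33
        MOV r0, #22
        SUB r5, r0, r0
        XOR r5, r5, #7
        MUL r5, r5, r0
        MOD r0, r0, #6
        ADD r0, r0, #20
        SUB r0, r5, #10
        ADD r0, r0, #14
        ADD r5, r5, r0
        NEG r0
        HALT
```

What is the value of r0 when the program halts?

after MOV r5, #33: r5=33
after MOV r0, #22: r0=22
after SUB r5, r0, r0: r5=22-22=0
after XOR r5, r5, #7: r5=0^7=7
after MUL r5, r5, r0: r5=7*22=154
after MOD r0, r0, #6: r0=22%6=4
after ADD r0, r0, #20: r0=4+20=24
after SUB r0, r5, #10: r0=154-10=144
after ADD r0, r0, #14: r0=144+14=158
after ADD r5, r5, r0: r5=154+158=312
after NEG r0: r0=-(158)=-158
halt.

-158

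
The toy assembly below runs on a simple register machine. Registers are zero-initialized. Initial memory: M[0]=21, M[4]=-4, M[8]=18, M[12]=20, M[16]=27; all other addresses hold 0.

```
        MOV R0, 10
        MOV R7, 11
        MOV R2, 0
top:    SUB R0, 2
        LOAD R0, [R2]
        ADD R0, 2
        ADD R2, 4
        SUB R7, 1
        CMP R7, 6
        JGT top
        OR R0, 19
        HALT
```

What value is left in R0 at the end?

R0=10
R7=11
R2=0
R0=10-2=8
R0=M[0]=21
R0=21+2=23
R2=0+4=4
R7=11-1=10
CMP R7, 6  (cmp 10,6)
JGT top: taken
R0=23-2=21
R0=M[4]=-4
R0=(-4)+2=-2
R2=4+4=8
R7=10-1=9
CMP R7, 6  (cmp 9,6)
JGT top: taken
R0=(-2)-2=-4
R0=M[8]=18
R0=18+2=20
R2=8+4=12
R7=9-1=8
CMP R7, 6  (cmp 8,6)
JGT top: taken
R0=20-2=18
R0=M[12]=20
R0=20+2=22
R2=12+4=16
R7=8-1=7
CMP R7, 6  (cmp 7,6)
JGT top: taken
R0=22-2=20
R0=M[16]=27
R0=27+2=29
R2=16+4=20
R7=7-1=6
CMP R7, 6  (cmp 6,6)
JGT top: not taken
R0=29|19=31
halt.

31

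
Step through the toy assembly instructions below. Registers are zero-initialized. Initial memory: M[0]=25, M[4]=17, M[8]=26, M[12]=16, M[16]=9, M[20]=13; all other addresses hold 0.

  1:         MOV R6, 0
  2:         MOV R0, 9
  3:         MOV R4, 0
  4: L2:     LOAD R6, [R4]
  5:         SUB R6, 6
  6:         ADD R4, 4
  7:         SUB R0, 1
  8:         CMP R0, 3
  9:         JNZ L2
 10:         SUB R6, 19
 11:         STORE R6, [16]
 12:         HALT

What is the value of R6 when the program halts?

MOV R6, 0 → R6=0
MOV R0, 9 → R0=9
MOV R4, 0 → R4=0
LOAD R6, [R4] → R6=M[0]=25
SUB R6, 6 → R6=25-6=19
ADD R4, 4 → R4=0+4=4
SUB R0, 1 → R0=9-1=8
CMP R0, 3  (cmp 8,3)
JNZ L2: taken
LOAD R6, [R4] → R6=M[4]=17
SUB R6, 6 → R6=17-6=11
ADD R4, 4 → R4=4+4=8
SUB R0, 1 → R0=8-1=7
CMP R0, 3  (cmp 7,3)
JNZ L2: taken
LOAD R6, [R4] → R6=M[8]=26
SUB R6, 6 → R6=26-6=20
ADD R4, 4 → R4=8+4=12
SUB R0, 1 → R0=7-1=6
CMP R0, 3  (cmp 6,3)
JNZ L2: taken
LOAD R6, [R4] → R6=M[12]=16
SUB R6, 6 → R6=16-6=10
ADD R4, 4 → R4=12+4=16
SUB R0, 1 → R0=6-1=5
CMP R0, 3  (cmp 5,3)
JNZ L2: taken
LOAD R6, [R4] → R6=M[16]=9
SUB R6, 6 → R6=9-6=3
ADD R4, 4 → R4=16+4=20
SUB R0, 1 → R0=5-1=4
CMP R0, 3  (cmp 4,3)
JNZ L2: taken
LOAD R6, [R4] → R6=M[20]=13
SUB R6, 6 → R6=13-6=7
ADD R4, 4 → R4=20+4=24
SUB R0, 1 → R0=4-1=3
CMP R0, 3  (cmp 3,3)
JNZ L2: not taken
SUB R6, 19 → R6=7-19=-12
STORE R6, [16] → M[16]=-12
halt.

-12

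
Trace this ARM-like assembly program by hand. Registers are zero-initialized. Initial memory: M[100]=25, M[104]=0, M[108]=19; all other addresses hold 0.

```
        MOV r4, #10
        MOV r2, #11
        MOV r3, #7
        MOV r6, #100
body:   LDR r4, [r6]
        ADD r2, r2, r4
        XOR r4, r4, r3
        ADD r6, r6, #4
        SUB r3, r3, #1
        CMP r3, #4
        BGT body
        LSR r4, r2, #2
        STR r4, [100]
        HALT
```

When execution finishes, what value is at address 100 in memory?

r4=10
r2=11
r3=7
r6=100
r4=M[100]=25
r2=11+25=36
r4=25^7=30
r6=100+4=104
r3=7-1=6
CMP r3, #4  (cmp 6,4)
BGT body: taken
r4=M[104]=0
r2=36+0=36
r4=0^6=6
r6=104+4=108
r3=6-1=5
CMP r3, #4  (cmp 5,4)
BGT body: taken
r4=M[108]=19
r2=36+19=55
r4=19^5=22
r6=108+4=112
r3=5-1=4
CMP r3, #4  (cmp 4,4)
BGT body: not taken
r4=55>>2=13
STR r4, [100] → M[100]=13
halt.

13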